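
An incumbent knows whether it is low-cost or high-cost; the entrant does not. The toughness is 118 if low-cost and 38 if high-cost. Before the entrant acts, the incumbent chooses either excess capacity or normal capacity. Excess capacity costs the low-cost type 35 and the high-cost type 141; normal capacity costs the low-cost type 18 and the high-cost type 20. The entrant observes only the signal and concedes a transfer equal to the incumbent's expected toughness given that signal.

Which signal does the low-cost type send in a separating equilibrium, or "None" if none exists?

Try low-cost → excess capacity, high-cost → normal capacity:
  Under separation the entrant infers type exactly: excess capacity → low-cost (pays 118), normal capacity → high-cost (pays 38).
  Low-cost: excess capacity gives 118 − 35 = 83; normal capacity gives 38 − 18 = 20. No deviation. ✓
  High-cost: normal capacity gives 38 − 20 = 18; excess capacity gives 118 − 141 = -23. No deviation. ✓
Both hold — the low-cost type sends excess capacity.

excess capacity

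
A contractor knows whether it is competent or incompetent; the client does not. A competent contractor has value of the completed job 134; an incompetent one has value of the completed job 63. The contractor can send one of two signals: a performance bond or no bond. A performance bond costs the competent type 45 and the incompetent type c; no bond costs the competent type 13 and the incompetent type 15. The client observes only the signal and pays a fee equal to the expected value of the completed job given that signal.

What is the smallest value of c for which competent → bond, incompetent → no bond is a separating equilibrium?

86

Under separation: bond → competent (pays 134); no bond → incompetent (pays 63).
Competent: 134 − 45 = 89 ≥ 63 − 13 = 50. Holds regardless of c. ✓
Incompetent: 63 − 15 ≥ 134 − c, so c ≥ 134 − 48 = 86.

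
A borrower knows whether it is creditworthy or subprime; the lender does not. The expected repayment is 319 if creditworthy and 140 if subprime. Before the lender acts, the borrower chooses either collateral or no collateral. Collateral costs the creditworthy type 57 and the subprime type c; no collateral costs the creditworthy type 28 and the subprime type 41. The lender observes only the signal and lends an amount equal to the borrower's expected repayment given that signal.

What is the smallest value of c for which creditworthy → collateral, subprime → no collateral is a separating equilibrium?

Under separation: collateral → creditworthy (pays 319); no collateral → subprime (pays 140).
Creditworthy: 319 − 57 = 262 ≥ 140 − 28 = 112. Holds regardless of c. ✓
Subprime: 140 − 41 ≥ 319 − c, so c ≥ 319 − 99 = 220.

220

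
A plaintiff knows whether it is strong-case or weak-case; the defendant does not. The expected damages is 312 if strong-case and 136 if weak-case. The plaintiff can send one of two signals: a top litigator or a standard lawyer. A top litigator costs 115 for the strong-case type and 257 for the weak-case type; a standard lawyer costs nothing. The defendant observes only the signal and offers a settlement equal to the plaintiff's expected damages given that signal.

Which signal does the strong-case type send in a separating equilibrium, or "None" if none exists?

top litigator

Try strong-case → top litigator, weak-case → standard lawyer:
  If types separate, top litigator earns payment 312 and standard lawyer earns 136.
  Strong-case: top litigator gives 312 − 115 = 197; standard lawyer gives 136 − 0 = 136. No deviation. ✓
  Weak-case: standard lawyer gives 136 − 0 = 136; top litigator gives 312 − 257 = 55. No deviation. ✓
Both hold — the strong-case type sends top litigator.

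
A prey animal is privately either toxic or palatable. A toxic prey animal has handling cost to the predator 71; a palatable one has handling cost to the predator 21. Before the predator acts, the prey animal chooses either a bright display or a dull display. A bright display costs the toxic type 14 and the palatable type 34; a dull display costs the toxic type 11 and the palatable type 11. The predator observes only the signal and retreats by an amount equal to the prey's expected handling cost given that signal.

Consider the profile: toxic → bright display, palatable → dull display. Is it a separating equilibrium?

No

Under separation the predator infers type exactly: bright display → toxic (pays 71), dull display → palatable (pays 21).
Toxic: bright display gives 71 − 14 = 57; dull display gives 21 − 11 = 10. No deviation. ✓
Palatable: dull display gives 21 − 11 = 10; bright display gives 71 − 34 = 37. Would deviate. ✗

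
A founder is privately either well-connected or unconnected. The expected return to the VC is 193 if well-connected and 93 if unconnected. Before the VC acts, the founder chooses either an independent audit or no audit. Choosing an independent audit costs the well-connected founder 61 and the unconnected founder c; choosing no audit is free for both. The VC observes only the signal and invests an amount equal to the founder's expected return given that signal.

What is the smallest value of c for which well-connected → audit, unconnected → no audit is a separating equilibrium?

Under separation: audit → well-connected (pays 193); no audit → unconnected (pays 93).
Well-connected: 193 − 61 = 132 ≥ 93 − 0 = 93. Holds regardless of c. ✓
Unconnected: 93 − 0 ≥ 193 − c, so c ≥ 193 − 93 = 100.

100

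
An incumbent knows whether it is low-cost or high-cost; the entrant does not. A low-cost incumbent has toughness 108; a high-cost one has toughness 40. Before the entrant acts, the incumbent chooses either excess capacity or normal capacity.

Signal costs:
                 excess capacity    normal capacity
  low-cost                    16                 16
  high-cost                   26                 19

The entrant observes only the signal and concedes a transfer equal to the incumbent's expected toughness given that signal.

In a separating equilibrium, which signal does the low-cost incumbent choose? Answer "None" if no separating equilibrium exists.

Try low-cost → excess capacity, high-cost → normal capacity:
  If types separate, excess capacity earns payment 108 and normal capacity earns 40.
  Low-cost: excess capacity gives 108 − 16 = 92; normal capacity gives 40 − 16 = 24. No deviation. ✓
  High-cost: normal capacity gives 40 − 19 = 21; excess capacity gives 108 − 26 = 82. Would deviate. ✗
Try low-cost → normal capacity, high-cost → excess capacity:
  If types separate, normal capacity earns payment 108 and excess capacity earns 40.
  Low-cost: normal capacity gives 108 − 16 = 92; excess capacity gives 40 − 16 = 24. No deviation. ✓
  High-cost: excess capacity gives 40 − 26 = 14; normal capacity gives 108 − 19 = 89. Would deviate. ✗
Neither assignment is incentive-compatible.

None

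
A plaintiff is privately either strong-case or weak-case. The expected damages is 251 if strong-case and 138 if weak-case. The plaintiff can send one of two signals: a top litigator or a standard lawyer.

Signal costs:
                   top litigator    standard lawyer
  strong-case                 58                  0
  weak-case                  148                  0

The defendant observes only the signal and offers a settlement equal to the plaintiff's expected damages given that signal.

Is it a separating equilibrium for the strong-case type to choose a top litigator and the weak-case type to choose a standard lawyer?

Under separation the defendant infers type exactly: top litigator → strong-case (pays 251), standard lawyer → weak-case (pays 138).
Strong-case: top litigator gives 251 − 58 = 193; standard lawyer gives 138 − 0 = 138. No deviation. ✓
Weak-case: standard lawyer gives 138 − 0 = 138; top litigator gives 251 − 148 = 103. No deviation. ✓
Both incentive constraints hold.

Yes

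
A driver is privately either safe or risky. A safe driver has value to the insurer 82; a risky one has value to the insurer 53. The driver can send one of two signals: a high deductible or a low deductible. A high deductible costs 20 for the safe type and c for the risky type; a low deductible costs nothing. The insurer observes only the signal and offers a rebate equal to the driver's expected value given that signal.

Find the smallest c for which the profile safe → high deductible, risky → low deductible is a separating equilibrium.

29

Under separation: high deductible → safe (pays 82); low deductible → risky (pays 53).
Safe: 82 − 20 = 62 ≥ 53 − 0 = 53. Holds regardless of c. ✓
Risky: 53 − 0 ≥ 82 − c, so c ≥ 82 − 53 = 29.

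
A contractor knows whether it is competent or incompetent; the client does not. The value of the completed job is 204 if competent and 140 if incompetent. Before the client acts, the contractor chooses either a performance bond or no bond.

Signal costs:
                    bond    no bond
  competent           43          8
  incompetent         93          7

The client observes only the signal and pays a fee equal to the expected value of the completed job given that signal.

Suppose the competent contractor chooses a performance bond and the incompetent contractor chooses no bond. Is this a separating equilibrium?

If types separate, bond earns payment 204 and no bond earns 140.
Competent: bond gives 204 − 43 = 161; no bond gives 140 − 8 = 132. No deviation. ✓
Incompetent: no bond gives 140 − 7 = 133; bond gives 204 − 93 = 111. No deviation. ✓
Both incentive constraints hold.

Yes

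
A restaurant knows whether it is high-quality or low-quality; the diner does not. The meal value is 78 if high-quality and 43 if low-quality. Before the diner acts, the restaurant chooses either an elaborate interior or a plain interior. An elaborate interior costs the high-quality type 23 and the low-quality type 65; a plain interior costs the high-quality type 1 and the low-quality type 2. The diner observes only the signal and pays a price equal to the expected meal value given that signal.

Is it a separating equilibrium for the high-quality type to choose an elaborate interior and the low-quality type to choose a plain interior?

Yes

If types separate, elaborate interior earns payment 78 and plain interior earns 43.
High-quality: elaborate interior gives 78 − 23 = 55; plain interior gives 43 − 1 = 42. No deviation. ✓
Low-quality: plain interior gives 43 − 2 = 41; elaborate interior gives 78 − 65 = 13. No deviation. ✓
Neither type gains from mimicking the other.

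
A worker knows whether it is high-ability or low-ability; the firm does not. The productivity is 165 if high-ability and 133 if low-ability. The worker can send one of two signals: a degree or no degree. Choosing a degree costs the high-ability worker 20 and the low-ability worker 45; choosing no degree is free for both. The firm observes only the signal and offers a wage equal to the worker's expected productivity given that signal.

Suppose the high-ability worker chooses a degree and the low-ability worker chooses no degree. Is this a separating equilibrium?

Yes

Under separation the firm infers type exactly: degree → high-ability (pays 165), no degree → low-ability (pays 133).
High-ability: degree gives 165 − 20 = 145; no degree gives 133 − 0 = 133. No deviation. ✓
Low-ability: no degree gives 133 − 0 = 133; degree gives 165 − 45 = 120. No deviation. ✓
Both incentive constraints hold.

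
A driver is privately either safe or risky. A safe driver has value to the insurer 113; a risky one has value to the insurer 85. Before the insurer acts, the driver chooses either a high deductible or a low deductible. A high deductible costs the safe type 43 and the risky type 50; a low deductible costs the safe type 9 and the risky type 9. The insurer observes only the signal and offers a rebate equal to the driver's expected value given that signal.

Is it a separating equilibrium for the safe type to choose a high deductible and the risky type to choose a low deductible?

No

If types separate, high deductible earns payment 113 and low deductible earns 85.
Safe: high deductible gives 113 − 43 = 70; low deductible gives 85 − 9 = 76. Would deviate. ✗
Risky: low deductible gives 85 − 9 = 76; high deductible gives 113 − 50 = 63. No deviation. ✓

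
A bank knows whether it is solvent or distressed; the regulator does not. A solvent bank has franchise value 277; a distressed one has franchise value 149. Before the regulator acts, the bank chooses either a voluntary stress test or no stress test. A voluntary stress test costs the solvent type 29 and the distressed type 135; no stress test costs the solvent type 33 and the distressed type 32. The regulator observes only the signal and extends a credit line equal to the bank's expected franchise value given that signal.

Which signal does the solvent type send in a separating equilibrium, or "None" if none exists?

Try solvent → stress test, distressed → no stress test:
  Under separation the regulator infers type exactly: stress test → solvent (pays 277), no stress test → distressed (pays 149).
  Solvent: stress test gives 277 − 29 = 248; no stress test gives 149 − 33 = 116. No deviation. ✓
  Distressed: no stress test gives 149 − 32 = 117; stress test gives 277 − 135 = 142. Would deviate. ✗
Try solvent → no stress test, distressed → stress test:
  Under separation the regulator infers type exactly: no stress test → solvent (pays 277), stress test → distressed (pays 149).
  Solvent: no stress test gives 277 − 33 = 244; stress test gives 149 − 29 = 120. No deviation. ✓
  Distressed: stress test gives 149 − 135 = 14; no stress test gives 277 − 32 = 245. Would deviate. ✗
Neither assignment is incentive-compatible.

None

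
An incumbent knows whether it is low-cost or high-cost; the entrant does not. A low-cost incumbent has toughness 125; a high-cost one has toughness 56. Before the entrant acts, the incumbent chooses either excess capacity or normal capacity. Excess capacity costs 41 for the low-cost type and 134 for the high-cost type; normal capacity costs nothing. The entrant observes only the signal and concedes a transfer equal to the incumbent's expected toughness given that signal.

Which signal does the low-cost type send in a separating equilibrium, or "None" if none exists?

excess capacity

Try low-cost → excess capacity, high-cost → normal capacity:
  If types separate, excess capacity earns payment 125 and normal capacity earns 56.
  Low-cost: excess capacity gives 125 − 41 = 84; normal capacity gives 56 − 0 = 56. No deviation. ✓
  High-cost: normal capacity gives 56 − 0 = 56; excess capacity gives 125 − 134 = -9. No deviation. ✓
Both hold — the low-cost type sends excess capacity.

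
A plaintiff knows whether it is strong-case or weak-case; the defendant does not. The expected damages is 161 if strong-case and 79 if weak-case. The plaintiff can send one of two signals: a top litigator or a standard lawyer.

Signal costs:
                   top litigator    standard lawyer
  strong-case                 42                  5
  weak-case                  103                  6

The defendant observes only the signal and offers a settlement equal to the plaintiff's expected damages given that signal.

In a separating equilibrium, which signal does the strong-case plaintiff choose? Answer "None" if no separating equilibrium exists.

top litigator

Try strong-case → top litigator, weak-case → standard lawyer:
  Under separation the defendant infers type exactly: top litigator → strong-case (pays 161), standard lawyer → weak-case (pays 79).
  Strong-case: top litigator gives 161 − 42 = 119; standard lawyer gives 79 − 5 = 74. No deviation. ✓
  Weak-case: standard lawyer gives 79 − 6 = 73; top litigator gives 161 − 103 = 58. No deviation. ✓
Both hold — the strong-case type sends top litigator.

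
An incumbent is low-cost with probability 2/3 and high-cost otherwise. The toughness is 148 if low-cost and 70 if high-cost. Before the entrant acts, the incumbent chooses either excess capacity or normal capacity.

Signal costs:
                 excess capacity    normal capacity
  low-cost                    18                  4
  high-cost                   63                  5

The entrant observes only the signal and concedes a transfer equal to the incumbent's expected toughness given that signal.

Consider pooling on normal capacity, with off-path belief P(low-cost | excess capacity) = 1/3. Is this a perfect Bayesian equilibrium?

Yes

On the equilibrium path (normal capacity) the entrant holds the prior 2/3 and pays 2/3·148 + 1/3·70 = 122. Off-path (excess capacity) belief 1/3 gives 1/3·148 + 2/3·70 = 96.
Low-cost: normal capacity gives 122 − 4 = 118; excess capacity gives 96 − 18 = 78. Stays. ✓
High-cost: normal capacity gives 122 − 5 = 117; excess capacity gives 96 − 63 = 33. Stays. ✓
Beliefs are Bayes-consistent on-path and both types best-respond.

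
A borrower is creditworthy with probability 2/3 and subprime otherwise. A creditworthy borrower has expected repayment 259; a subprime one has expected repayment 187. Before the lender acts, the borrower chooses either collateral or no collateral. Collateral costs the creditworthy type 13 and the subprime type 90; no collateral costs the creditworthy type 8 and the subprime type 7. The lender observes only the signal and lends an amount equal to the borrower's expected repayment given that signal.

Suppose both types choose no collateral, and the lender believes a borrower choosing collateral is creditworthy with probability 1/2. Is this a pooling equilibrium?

On the equilibrium path (no collateral) the lender holds the prior 2/3 and pays 2/3·259 + 1/3·187 = 235. Off-path (collateral) belief 1/2 gives 1/2·259 + 1/2·187 = 223.
Creditworthy: no collateral gives 235 − 8 = 227; collateral gives 223 − 13 = 210. Stays. ✓
Subprime: no collateral gives 235 − 7 = 228; collateral gives 223 − 90 = 133. Stays. ✓
Beliefs are Bayes-consistent on-path and both types best-respond.

Yes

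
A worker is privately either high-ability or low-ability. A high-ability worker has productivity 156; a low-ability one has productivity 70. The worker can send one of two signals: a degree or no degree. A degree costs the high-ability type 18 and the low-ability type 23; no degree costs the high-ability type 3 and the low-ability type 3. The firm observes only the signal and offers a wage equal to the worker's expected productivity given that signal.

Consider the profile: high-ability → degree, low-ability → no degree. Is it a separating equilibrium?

If types separate, degree earns payment 156 and no degree earns 70.
High-ability: degree gives 156 − 18 = 138; no degree gives 70 − 3 = 67. No deviation. ✓
Low-ability: no degree gives 70 − 3 = 67; degree gives 156 − 23 = 133. Would deviate. ✗

No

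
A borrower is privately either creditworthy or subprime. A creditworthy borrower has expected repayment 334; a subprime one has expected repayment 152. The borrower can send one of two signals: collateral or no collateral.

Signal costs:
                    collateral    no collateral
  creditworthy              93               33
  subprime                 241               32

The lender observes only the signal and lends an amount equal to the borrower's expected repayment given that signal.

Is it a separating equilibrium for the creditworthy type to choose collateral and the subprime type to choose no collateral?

Yes

If types separate, collateral earns payment 334 and no collateral earns 152.
Creditworthy: collateral gives 334 − 93 = 241; no collateral gives 152 − 33 = 119. No deviation. ✓
Subprime: no collateral gives 152 − 32 = 120; collateral gives 334 − 241 = 93. No deviation. ✓
Neither type gains from mimicking the other.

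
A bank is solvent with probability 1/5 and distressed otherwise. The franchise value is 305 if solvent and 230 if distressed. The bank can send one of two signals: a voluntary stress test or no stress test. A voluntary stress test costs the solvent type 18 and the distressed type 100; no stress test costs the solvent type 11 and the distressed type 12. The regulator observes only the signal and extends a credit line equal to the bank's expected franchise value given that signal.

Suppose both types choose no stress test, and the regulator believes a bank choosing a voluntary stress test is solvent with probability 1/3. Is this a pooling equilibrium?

No

On the equilibrium path (no stress test) the regulator holds the prior 1/5 and pays 1/5·305 + 4/5·230 = 245. Off-path (stress test) belief 1/3 gives 1/3·305 + 2/3·230 = 255.
Solvent: no stress test gives 245 − 11 = 234; stress test gives 255 − 18 = 237. Deviates. ✗
Distressed: no stress test gives 245 − 12 = 233; stress test gives 255 − 100 = 155. Stays. ✓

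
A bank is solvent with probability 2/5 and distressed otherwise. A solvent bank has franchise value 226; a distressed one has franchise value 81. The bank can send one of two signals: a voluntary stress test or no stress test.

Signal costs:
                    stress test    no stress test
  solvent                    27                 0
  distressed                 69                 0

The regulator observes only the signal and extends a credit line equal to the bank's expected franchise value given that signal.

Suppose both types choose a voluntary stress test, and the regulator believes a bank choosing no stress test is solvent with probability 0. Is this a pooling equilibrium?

No

At the pooled signal (stress test) the regulator holds the prior 2/5 and pays 2/5·226 + 3/5·81 = 139. Off-path (no stress test) belief 0 gives 0·226 + 1·81 = 81.
Solvent: stress test gives 139 − 27 = 112; no stress test gives 81 − 0 = 81. Stays. ✓
Distressed: stress test gives 139 − 69 = 70; no stress test gives 81 − 0 = 81. Deviates. ✗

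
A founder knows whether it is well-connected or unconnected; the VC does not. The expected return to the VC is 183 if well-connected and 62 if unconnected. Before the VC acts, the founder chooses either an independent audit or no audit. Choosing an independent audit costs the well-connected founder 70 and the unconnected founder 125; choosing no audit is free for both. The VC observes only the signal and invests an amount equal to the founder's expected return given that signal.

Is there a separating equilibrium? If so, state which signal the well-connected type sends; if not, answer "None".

Try well-connected → audit, unconnected → no audit:
  If types separate, audit earns payment 183 and no audit earns 62.
  Well-connected: audit gives 183 − 70 = 113; no audit gives 62 − 0 = 62. No deviation. ✓
  Unconnected: no audit gives 62 − 0 = 62; audit gives 183 − 125 = 58. No deviation. ✓
Both hold — the well-connected type sends audit.

audit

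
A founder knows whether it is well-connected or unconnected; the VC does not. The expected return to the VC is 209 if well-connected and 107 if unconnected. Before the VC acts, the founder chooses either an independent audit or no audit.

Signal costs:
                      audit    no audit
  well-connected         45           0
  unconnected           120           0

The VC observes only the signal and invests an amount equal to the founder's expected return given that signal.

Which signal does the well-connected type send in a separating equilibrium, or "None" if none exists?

audit

Try well-connected → audit, unconnected → no audit:
  If types separate, audit earns payment 209 and no audit earns 107.
  Well-connected: audit gives 209 − 45 = 164; no audit gives 107 − 0 = 107. No deviation. ✓
  Unconnected: no audit gives 107 − 0 = 107; audit gives 209 − 120 = 89. No deviation. ✓
Both hold — the well-connected type sends audit.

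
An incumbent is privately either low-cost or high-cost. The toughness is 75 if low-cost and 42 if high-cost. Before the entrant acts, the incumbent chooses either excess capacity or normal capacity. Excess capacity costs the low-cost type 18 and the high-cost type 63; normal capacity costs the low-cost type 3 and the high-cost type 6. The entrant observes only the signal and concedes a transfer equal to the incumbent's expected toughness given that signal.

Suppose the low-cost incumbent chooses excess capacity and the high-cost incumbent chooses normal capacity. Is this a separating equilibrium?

Yes

If types separate, excess capacity earns payment 75 and normal capacity earns 42.
Low-cost: excess capacity gives 75 − 18 = 57; normal capacity gives 42 − 3 = 39. No deviation. ✓
High-cost: normal capacity gives 42 − 6 = 36; excess capacity gives 75 − 63 = 12. No deviation. ✓
Neither type gains from mimicking the other.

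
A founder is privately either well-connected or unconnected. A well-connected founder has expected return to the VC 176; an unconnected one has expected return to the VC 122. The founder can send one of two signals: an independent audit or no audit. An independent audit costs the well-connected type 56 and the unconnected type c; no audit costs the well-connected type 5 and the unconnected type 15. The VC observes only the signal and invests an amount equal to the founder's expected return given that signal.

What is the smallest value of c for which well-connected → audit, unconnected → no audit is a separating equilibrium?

69

Under separation: audit → well-connected (pays 176); no audit → unconnected (pays 122).
Well-connected: 176 − 56 = 120 ≥ 122 − 5 = 117. Holds regardless of c. ✓
Unconnected: 122 − 15 ≥ 176 − c, so c ≥ 176 − 107 = 69.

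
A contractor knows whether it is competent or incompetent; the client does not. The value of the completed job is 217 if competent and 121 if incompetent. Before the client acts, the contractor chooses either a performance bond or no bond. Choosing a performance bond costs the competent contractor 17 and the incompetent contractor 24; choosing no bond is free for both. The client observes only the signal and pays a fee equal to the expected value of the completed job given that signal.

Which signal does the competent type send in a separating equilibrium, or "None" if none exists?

Try competent → bond, incompetent → no bond:
  If types separate, bond earns payment 217 and no bond earns 121.
  Competent: bond gives 217 − 17 = 200; no bond gives 121 − 0 = 121. No deviation. ✓
  Incompetent: no bond gives 121 − 0 = 121; bond gives 217 − 24 = 193. Would deviate. ✗
Try competent → no bond, incompetent → bond:
  If types separate, no bond earns payment 217 and bond earns 121.
  Competent: no bond gives 217 − 0 = 217; bond gives 121 − 17 = 104. No deviation. ✓
  Incompetent: bond gives 121 − 24 = 97; no bond gives 217 − 0 = 217. Would deviate. ✗
Neither assignment is incentive-compatible.

None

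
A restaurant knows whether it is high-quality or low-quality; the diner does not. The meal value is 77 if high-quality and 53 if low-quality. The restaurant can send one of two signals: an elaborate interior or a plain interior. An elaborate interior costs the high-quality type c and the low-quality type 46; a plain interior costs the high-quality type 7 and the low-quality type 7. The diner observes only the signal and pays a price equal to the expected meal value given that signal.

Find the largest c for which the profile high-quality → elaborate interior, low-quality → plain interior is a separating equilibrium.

31

Under separation: elaborate interior → high-quality (pays 77); plain interior → low-quality (pays 53).
Low-quality: 53 − 7 = 46 ≥ 77 − 46 = 31. Holds regardless of c. ✓
High-quality: 77 − c ≥ 53 − 7, so c ≤ 77 − 46 = 31.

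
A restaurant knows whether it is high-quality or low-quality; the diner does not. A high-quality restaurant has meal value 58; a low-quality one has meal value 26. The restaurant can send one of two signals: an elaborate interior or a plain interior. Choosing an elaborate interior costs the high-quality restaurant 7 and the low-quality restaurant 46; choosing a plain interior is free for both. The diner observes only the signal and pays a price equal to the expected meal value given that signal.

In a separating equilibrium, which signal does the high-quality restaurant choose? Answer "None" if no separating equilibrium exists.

Try high-quality → elaborate interior, low-quality → plain interior:
  If types separate, elaborate interior earns payment 58 and plain interior earns 26.
  High-quality: elaborate interior gives 58 − 7 = 51; plain interior gives 26 − 0 = 26. No deviation. ✓
  Low-quality: plain interior gives 26 − 0 = 26; elaborate interior gives 58 − 46 = 12. No deviation. ✓
Both hold — the high-quality type sends elaborate interior.

elaborate interior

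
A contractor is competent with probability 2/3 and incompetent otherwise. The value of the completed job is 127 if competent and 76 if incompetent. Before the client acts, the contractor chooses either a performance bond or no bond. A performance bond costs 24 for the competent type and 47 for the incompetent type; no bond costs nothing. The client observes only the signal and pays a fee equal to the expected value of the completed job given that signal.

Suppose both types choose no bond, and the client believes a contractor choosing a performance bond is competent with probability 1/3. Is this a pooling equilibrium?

At the pooled signal (no bond) the client holds the prior 2/3 and pays 2/3·127 + 1/3·76 = 110. Off-path (bond) belief 1/3 gives 1/3·127 + 2/3·76 = 93.
Competent: no bond gives 110 − 0 = 110; bond gives 93 − 24 = 69. Stays. ✓
Incompetent: no bond gives 110 − 0 = 110; bond gives 93 − 47 = 46. Stays. ✓

Yes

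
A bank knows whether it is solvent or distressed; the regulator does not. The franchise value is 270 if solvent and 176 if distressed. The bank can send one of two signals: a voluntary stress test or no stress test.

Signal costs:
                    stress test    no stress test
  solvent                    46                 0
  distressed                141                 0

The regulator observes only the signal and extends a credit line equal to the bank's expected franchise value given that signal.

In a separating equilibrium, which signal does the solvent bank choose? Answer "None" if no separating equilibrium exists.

stress test

Try solvent → stress test, distressed → no stress test:
  If types separate, stress test earns payment 270 and no stress test earns 176.
  Solvent: stress test gives 270 − 46 = 224; no stress test gives 176 − 0 = 176. No deviation. ✓
  Distressed: no stress test gives 176 − 0 = 176; stress test gives 270 − 141 = 129. No deviation. ✓
Both hold — the solvent type sends stress test.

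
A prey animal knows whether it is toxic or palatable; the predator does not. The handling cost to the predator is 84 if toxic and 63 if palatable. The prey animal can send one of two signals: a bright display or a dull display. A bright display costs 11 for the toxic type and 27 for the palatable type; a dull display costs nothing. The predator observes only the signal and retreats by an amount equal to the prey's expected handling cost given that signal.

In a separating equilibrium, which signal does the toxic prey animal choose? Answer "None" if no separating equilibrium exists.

Try toxic → bright display, palatable → dull display:
  If types separate, bright display earns payment 84 and dull display earns 63.
  Toxic: bright display gives 84 − 11 = 73; dull display gives 63 − 0 = 63. No deviation. ✓
  Palatable: dull display gives 63 − 0 = 63; bright display gives 84 − 27 = 57. No deviation. ✓
Both hold — the toxic type sends bright display.

bright display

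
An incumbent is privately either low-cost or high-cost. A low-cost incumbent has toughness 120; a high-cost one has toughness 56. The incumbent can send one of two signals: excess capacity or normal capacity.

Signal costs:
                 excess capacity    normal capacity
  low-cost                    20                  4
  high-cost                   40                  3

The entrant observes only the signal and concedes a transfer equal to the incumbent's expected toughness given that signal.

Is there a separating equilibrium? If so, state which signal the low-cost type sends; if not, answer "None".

Try low-cost → excess capacity, high-cost → normal capacity:
  Under separation the entrant infers type exactly: excess capacity → low-cost (pays 120), normal capacity → high-cost (pays 56).
  Low-cost: excess capacity gives 120 − 20 = 100; normal capacity gives 56 − 4 = 52. No deviation. ✓
  High-cost: normal capacity gives 56 − 3 = 53; excess capacity gives 120 − 40 = 80. Would deviate. ✗
Try low-cost → normal capacity, high-cost → excess capacity:
  Under separation the entrant infers type exactly: normal capacity → low-cost (pays 120), excess capacity → high-cost (pays 56).
  Low-cost: normal capacity gives 120 − 4 = 116; excess capacity gives 56 − 20 = 36. No deviation. ✓
  High-cost: excess capacity gives 56 − 40 = 16; normal capacity gives 120 − 3 = 117. Would deviate. ✗
Neither assignment is incentive-compatible.

None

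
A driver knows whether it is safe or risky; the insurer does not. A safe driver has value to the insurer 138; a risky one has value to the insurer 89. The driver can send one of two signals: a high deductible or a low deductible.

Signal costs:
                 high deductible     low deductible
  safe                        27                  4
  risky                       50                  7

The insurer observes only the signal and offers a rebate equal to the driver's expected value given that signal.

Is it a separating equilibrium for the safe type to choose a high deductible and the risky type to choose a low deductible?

No

If types separate, high deductible earns payment 138 and low deductible earns 89.
Safe: high deductible gives 138 − 27 = 111; low deductible gives 89 − 4 = 85. No deviation. ✓
Risky: low deductible gives 89 − 7 = 82; high deductible gives 138 − 50 = 88. Would deviate. ✗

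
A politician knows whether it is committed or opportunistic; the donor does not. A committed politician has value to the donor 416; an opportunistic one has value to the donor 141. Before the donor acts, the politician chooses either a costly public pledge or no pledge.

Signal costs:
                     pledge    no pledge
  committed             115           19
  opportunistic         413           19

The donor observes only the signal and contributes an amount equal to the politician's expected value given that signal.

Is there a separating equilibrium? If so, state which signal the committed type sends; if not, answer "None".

pledge

Try committed → pledge, opportunistic → no pledge:
  If types separate, pledge earns payment 416 and no pledge earns 141.
  Committed: pledge gives 416 − 115 = 301; no pledge gives 141 − 19 = 122. No deviation. ✓
  Opportunistic: no pledge gives 141 − 19 = 122; pledge gives 416 − 413 = 3. No deviation. ✓
Both hold — the committed type sends pledge.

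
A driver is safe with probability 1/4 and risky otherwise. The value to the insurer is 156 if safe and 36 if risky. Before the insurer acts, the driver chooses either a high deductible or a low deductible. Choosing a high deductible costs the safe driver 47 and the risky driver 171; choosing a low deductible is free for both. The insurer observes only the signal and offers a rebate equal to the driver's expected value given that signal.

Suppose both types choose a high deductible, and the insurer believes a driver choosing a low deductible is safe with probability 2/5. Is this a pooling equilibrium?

No

At the pooled signal (high deductible) the insurer holds the prior 1/4 and pays 1/4·156 + 3/4·36 = 66. Off-path (low deductible) belief 2/5 gives 2/5·156 + 3/5·36 = 84.
Safe: high deductible gives 66 − 47 = 19; low deductible gives 84 − 0 = 84. Deviates. ✗
Risky: high deductible gives 66 − 171 = -105; low deductible gives 84 − 0 = 84. Deviates. ✗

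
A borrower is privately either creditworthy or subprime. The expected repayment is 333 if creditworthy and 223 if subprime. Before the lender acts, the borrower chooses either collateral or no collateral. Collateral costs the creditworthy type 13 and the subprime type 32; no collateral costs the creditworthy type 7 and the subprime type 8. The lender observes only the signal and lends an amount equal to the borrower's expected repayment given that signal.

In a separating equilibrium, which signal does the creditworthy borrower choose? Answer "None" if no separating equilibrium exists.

None

Try creditworthy → collateral, subprime → no collateral:
  If types separate, collateral earns payment 333 and no collateral earns 223.
  Creditworthy: collateral gives 333 − 13 = 320; no collateral gives 223 − 7 = 216. No deviation. ✓
  Subprime: no collateral gives 223 − 8 = 215; collateral gives 333 − 32 = 301. Would deviate. ✗
Try creditworthy → no collateral, subprime → collateral:
  If types separate, no collateral earns payment 333 and collateral earns 223.
  Creditworthy: no collateral gives 333 − 7 = 326; collateral gives 223 − 13 = 210. No deviation. ✓
  Subprime: collateral gives 223 − 32 = 191; no collateral gives 333 − 8 = 325. Would deviate. ✗
Neither assignment is incentive-compatible.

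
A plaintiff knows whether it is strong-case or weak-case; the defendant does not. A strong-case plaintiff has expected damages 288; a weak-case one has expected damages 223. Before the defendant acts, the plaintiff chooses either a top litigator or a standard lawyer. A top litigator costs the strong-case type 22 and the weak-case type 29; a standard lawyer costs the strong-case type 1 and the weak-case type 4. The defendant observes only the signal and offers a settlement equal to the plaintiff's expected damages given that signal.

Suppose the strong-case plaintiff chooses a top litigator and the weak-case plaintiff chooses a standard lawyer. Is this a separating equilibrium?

Under separation the defendant infers type exactly: top litigator → strong-case (pays 288), standard lawyer → weak-case (pays 223).
Strong-case: top litigator gives 288 − 22 = 266; standard lawyer gives 223 − 1 = 222. No deviation. ✓
Weak-case: standard lawyer gives 223 − 4 = 219; top litigator gives 288 − 29 = 259. Would deviate. ✗

No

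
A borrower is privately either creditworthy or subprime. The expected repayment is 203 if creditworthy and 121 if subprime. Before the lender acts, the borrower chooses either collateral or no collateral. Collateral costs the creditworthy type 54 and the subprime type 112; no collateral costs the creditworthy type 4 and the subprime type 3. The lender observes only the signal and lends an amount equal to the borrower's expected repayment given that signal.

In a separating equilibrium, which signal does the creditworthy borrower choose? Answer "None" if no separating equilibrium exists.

collateral

Try creditworthy → collateral, subprime → no collateral:
  If types separate, collateral earns payment 203 and no collateral earns 121.
  Creditworthy: collateral gives 203 − 54 = 149; no collateral gives 121 − 4 = 117. No deviation. ✓
  Subprime: no collateral gives 121 − 3 = 118; collateral gives 203 − 112 = 91. No deviation. ✓
Both hold — the creditworthy type sends collateral.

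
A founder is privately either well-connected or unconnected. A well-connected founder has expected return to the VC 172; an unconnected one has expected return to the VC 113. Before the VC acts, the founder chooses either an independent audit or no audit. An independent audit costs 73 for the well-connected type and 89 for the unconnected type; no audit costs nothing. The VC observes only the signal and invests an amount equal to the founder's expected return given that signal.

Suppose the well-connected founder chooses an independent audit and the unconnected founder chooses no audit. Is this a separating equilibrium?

If types separate, audit earns payment 172 and no audit earns 113.
Well-connected: audit gives 172 − 73 = 99; no audit gives 113 − 0 = 113. Would deviate. ✗
Unconnected: no audit gives 113 − 0 = 113; audit gives 172 − 89 = 83. No deviation. ✓

No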